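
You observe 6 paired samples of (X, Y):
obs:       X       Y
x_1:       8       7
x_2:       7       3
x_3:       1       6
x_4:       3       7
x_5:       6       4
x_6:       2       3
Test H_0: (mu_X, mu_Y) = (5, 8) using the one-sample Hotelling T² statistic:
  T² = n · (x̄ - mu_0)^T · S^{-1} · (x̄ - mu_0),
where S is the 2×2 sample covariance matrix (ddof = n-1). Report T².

Step 1 — sample mean vector:
  mean(X) = (8 + 7 + 1 + 3 + 6 + 2) / 6 = 27/6 = 4.5
  mean(Y) = (7 + 3 + 6 + 7 + 4 + 3) / 6 = 30/6 = 5
  x̄ = (4.5, 5),  deviation x̄ - mu_0 = (4.5, 5) - (5, 8) = (-0.5, -3).

Step 2 — sample covariance matrix, S[i,j] = (1/(n-1)) · Σ_k (x_{k,i} - mean_i) · (x_{k,j} - mean_j), divisor n-1 = 5:
  S[X,X] = ((3.5)·(3.5) + (2.5)·(2.5) + (-3.5)·(-3.5) + (-1.5)·(-1.5) + (1.5)·(1.5) + (-2.5)·(-2.5)) / 5 = 41.5/5 = 8.3
  S[X,Y] = ((3.5)·(2) + (2.5)·(-2) + (-3.5)·(1) + (-1.5)·(2) + (1.5)·(-1) + (-2.5)·(-2)) / 5 = -1/5 = -0.2
  S[Y,Y] = ((2)·(2) + (-2)·(-2) + (1)·(1) + (2)·(2) + (-1)·(-1) + (-2)·(-2)) / 5 = 18/5 = 3.6
  S = [[8.3, -0.2],
 [-0.2, 3.6]].

Step 3 — invert S. det(S) = 8.3·3.6 - (-0.2)² = 29.84.
  S^{-1} = (1/det) · [[d, -b], [-b, a]] = [[0.1206, 0.0067],
 [0.0067, 0.2782]].

Step 4 — quadratic form (x̄ - mu_0)^T · S^{-1} · (x̄ - mu_0):
  S^{-1} · (x̄ - mu_0) = (-0.0804, -0.8378),
  (x̄ - mu_0)^T · [...] = (-0.5)·(-0.0804) + (-3)·(-0.8378) = 2.5536.

Step 5 — scale by n: T² = 6 · 2.5536 = 15.3217.

T² ≈ 15.3217


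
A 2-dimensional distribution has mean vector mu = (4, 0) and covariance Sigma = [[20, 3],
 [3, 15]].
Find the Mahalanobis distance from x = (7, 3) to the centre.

Step 1 — centre the observation: (x - mu) = (3, 3).

Step 2 — invert Sigma. det(Sigma) = 20·15 - (3)² = 291.
  Sigma^{-1} = (1/det) · [[d, -b], [-b, a]] = [[0.0515, -0.0103],
 [-0.0103, 0.0687]].

Step 3 — form the quadratic (x - mu)^T · Sigma^{-1} · (x - mu):
  Sigma^{-1} · (x - mu) = (0.1237, 0.1753).
  (x - mu)^T · [Sigma^{-1} · (x - mu)] = (3)·(0.1237) + (3)·(0.1753) = 0.8969.

Step 4 — take square root: d = √(0.8969) ≈ 0.9471.

d(x, mu) = √(0.8969) ≈ 0.9471


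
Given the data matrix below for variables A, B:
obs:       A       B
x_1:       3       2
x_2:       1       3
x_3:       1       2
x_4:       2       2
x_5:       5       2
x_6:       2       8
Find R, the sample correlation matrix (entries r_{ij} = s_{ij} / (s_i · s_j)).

Step 1 — column means:
  mean(A) = (3 + 1 + 1 + 2 + 5 + 2) / 6 = 14/6 = 2.3333
  mean(B) = (2 + 3 + 2 + 2 + 2 + 8) / 6 = 19/6 = 3.1667

Step 2 — sample variances and covariances s[i,j] = (1/(n-1)) · Σ_k (x_{k,i} - mean_i) · (x_{k,j} - mean_j), with n-1 = 5:
  s[A,A] = ((0.6667)·(0.6667) + (-1.3333)·(-1.3333) + (-1.3333)·(-1.3333) + (-0.3333)·(-0.3333) + (2.6667)·(2.6667) + (-0.3333)·(-0.3333)) / 5 = 11.3333/5 = 2.2667
  s[A,B] = ((0.6667)·(-1.1667) + (-1.3333)·(-0.1667) + (-1.3333)·(-1.1667) + (-0.3333)·(-1.1667) + (2.6667)·(-1.1667) + (-0.3333)·(4.8333)) / 5 = -3.3333/5 = -0.6667
  s[B,B] = ((-1.1667)·(-1.1667) + (-0.1667)·(-0.1667) + (-1.1667)·(-1.1667) + (-1.1667)·(-1.1667) + (-1.1667)·(-1.1667) + (4.8333)·(4.8333)) / 5 = 28.8333/5 = 5.7667
  Sample standard deviations s_i = √(s[i,i]):
  s(A) = √(2.2667) = 1.5055
  s(B) = √(5.7667) = 2.4014

Step 3 — r_{ij} = s_{ij} / (s_i · s_j):
  r[A,A] = 1 (diagonal).
  r[A,B] = -0.6667 / (1.5055 · 2.4014) = -0.6667 / 3.6154 = -0.1844
  r[B,B] = 1 (diagonal).

R is symmetric with unit diagonal. Assembling:

R = [[1, -0.1844],
 [-0.1844, 1]]


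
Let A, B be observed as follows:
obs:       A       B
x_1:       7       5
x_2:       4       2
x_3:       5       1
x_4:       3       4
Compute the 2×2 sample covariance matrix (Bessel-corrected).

Step 1 — column means:
  mean(A) = (7 + 4 + 5 + 3) / 4 = 19/4 = 4.75
  mean(B) = (5 + 2 + 1 + 4) / 4 = 12/4 = 3

Step 2 — sample covariance S[i,j] = (1/(n-1)) · Σ_k (x_{k,i} - mean_i) · (x_{k,j} - mean_j), with n-1 = 3.
  S[A,A] = ((2.25)·(2.25) + (-0.75)·(-0.75) + (0.25)·(0.25) + (-1.75)·(-1.75)) / 3 = 8.75/3 = 2.9167
  S[A,B] = ((2.25)·(2) + (-0.75)·(-1) + (0.25)·(-2) + (-1.75)·(1)) / 3 = 3/3 = 1
  S[B,B] = ((2)·(2) + (-1)·(-1) + (-2)·(-2) + (1)·(1)) / 3 = 10/3 = 3.3333

S is symmetric (S[j,i] = S[i,j]). Assembling:

S = [[2.9167, 1],
 [1, 3.3333]]


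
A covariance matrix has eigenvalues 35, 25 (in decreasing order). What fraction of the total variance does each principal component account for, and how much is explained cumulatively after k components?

Step 1 — total variance = trace(Sigma) = Σ λ_i = 35 + 25 = 60.

Step 2 — fraction explained by component i = λ_i / Σ λ:
  PC1: 35/60 = 0.5833
  PC2: 25/60 = 0.4167

Step 3 — cumulative fraction after k components = (λ_1 + ... + λ_k) / Σ λ:
  k = 1: 35/60 = 0.5833
  k = 2: (35 + 25)/60 = 60/60 = 1

Summary (fraction, with percent):

explained: PC1 0.5833 (58.33%), PC2 0.4167 (41.67%);  cumulative: 0.5833, 1


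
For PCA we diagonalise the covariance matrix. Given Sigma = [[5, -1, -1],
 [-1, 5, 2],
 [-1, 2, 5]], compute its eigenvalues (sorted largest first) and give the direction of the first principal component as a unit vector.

Step 1 — characteristic polynomial p(λ) = det(λI - Sigma) = λ³ - tr·λ² + c_1·λ - det, where tr = trace, c_1 = sum of the principal 2×2 minors, det = det(Sigma):
  tr = 5 + 5 + 5 = 15,
  c_1 = (5·5 - (-1)²) + (5·5 - (-1)²) + (5·5 - (2)²) = 24 + 24 + 21 = 69,
  det = 5·(5·5 - (2)²) - (-1)·((-1)·5 - (2)·(-1)) + (-1)·((-1)·(2) - 5·(-1)) = 5·(21) - (-1)·(-3) + (-1)·(3) = 99.
  So p(λ) = λ³ - 15λ² + 69λ - 99.
Step 2 — look for an integer root (rational root theorem: any rational root is an integer divisor of 99). Testing λ = 3:
  p(3) = 27 - 135 + 207 - 99 = 0  ✓
  Dividing out (λ - 3): p(λ) = (λ - 3)(λ² - 12λ + 33).
Step 3 — remaining eigenvalues from the quadratic λ² - 12λ + 33 = 0:
  Δ = 12² - 4·33 = 144 - 132 = 12,  λ = (12 ± √12)/2 = (12 ± 3.4641)/2 ≈ 7.7321 or 4.2679.
  Sorted: λ_1 = 7.7321,  λ_2 = 4.2679,  λ_3 = 3  (check: sum = 15 = tr ✓).

Step 4 — unit eigenvector for λ_1 ≈ 7.7321: v spans the null space of (Sigma - λ_1 I), whose rows are
  r_1 = (-2.7321, -1, -1),  r_2 = (-1, -2.7321, 2),  r_3 = (-1, 2, -2.7321).
  v is orthogonal to every row, so take v ∝ r_1 × r_2 = ((-1)·(2) - (-1)·(-2.7321), (-1)·(-1) - (-2.7321)·(2), (-2.7321)·(-2.7321) - (-1)·(-1)) ≈ (-4.7321, 6.4641, 6.4641).
  Rescale (multiply by -1 so the first nonzero entry is positive): u = (4.7321, -6.4641, -6.4641).
  ||u|| = √((4.7321)² + (-6.4641)² + (-6.4641)²) = √(105.9615) ≈ 10.2938,  v_1 = u/||u|| ≈ (0.4597, -0.628, -0.628) (||v_1|| = 1).

λ_1 = 7.7321,  λ_2 = 4.2679,  λ_3 = 3;  v_1 ≈ (0.4597, -0.628, -0.628)


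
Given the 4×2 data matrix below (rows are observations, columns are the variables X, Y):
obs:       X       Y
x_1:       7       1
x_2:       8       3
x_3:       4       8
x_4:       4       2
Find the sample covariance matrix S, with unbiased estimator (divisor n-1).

Step 1 — column means:
  mean(X) = (7 + 8 + 4 + 4) / 4 = 23/4 = 5.75
  mean(Y) = (1 + 3 + 8 + 2) / 4 = 14/4 = 3.5

Step 2 — sample covariance S[i,j] = (1/(n-1)) · Σ_k (x_{k,i} - mean_i) · (x_{k,j} - mean_j), with n-1 = 3.
  S[X,X] = ((1.25)·(1.25) + (2.25)·(2.25) + (-1.75)·(-1.75) + (-1.75)·(-1.75)) / 3 = 12.75/3 = 4.25
  S[X,Y] = ((1.25)·(-2.5) + (2.25)·(-0.5) + (-1.75)·(4.5) + (-1.75)·(-1.5)) / 3 = -9.5/3 = -3.1667
  S[Y,Y] = ((-2.5)·(-2.5) + (-0.5)·(-0.5) + (4.5)·(4.5) + (-1.5)·(-1.5)) / 3 = 29/3 = 9.6667

S is symmetric (S[j,i] = S[i,j]). Assembling:

S = [[4.25, -3.1667],
 [-3.1667, 9.6667]]


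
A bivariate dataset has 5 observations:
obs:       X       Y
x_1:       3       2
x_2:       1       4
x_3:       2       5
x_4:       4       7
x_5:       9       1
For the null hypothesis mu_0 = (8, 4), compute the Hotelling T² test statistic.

Step 1 — sample mean vector:
  mean(X) = (3 + 1 + 2 + 4 + 9) / 5 = 19/5 = 3.8
  mean(Y) = (2 + 4 + 5 + 7 + 1) / 5 = 19/5 = 3.8
  x̄ = (3.8, 3.8),  deviation x̄ - mu_0 = (3.8, 3.8) - (8, 4) = (-4.2, -0.2).

Step 2 — sample covariance matrix, S[i,j] = (1/(n-1)) · Σ_k (x_{k,i} - mean_i) · (x_{k,j} - mean_j), divisor n-1 = 4:
  S[X,X] = ((-0.8)·(-0.8) + (-2.8)·(-2.8) + (-1.8)·(-1.8) + (0.2)·(0.2) + (5.2)·(5.2)) / 4 = 38.8/4 = 9.7
  S[X,Y] = ((-0.8)·(-1.8) + (-2.8)·(0.2) + (-1.8)·(1.2) + (0.2)·(3.2) + (5.2)·(-2.8)) / 4 = -15.2/4 = -3.8
  S[Y,Y] = ((-1.8)·(-1.8) + (0.2)·(0.2) + (1.2)·(1.2) + (3.2)·(3.2) + (-2.8)·(-2.8)) / 4 = 22.8/4 = 5.7
  S = [[9.7, -3.8],
 [-3.8, 5.7]].

Step 3 — invert S. det(S) = 9.7·5.7 - (-3.8)² = 40.85.
  S^{-1} = (1/det) · [[d, -b], [-b, a]] = [[0.1395, 0.093],
 [0.093, 0.2375]].

Step 4 — quadratic form (x̄ - mu_0)^T · S^{-1} · (x̄ - mu_0):
  S^{-1} · (x̄ - mu_0) = (-0.6047, -0.4382),
  (x̄ - mu_0)^T · [...] = (-4.2)·(-0.6047) + (-0.2)·(-0.4382) = 2.6272.

Step 5 — scale by n: T² = 5 · 2.6272 = 13.1359.

T² ≈ 13.1359


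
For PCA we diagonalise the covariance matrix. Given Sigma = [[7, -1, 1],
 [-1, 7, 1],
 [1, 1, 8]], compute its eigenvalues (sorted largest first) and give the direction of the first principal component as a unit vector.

Step 1 — characteristic polynomial p(λ) = det(λI - Sigma) = λ³ - tr·λ² + c_1·λ - det, where tr = trace, c_1 = sum of the principal 2×2 minors, det = det(Sigma):
  tr = 7 + 7 + 8 = 22,
  c_1 = (7·7 - (-1)²) + (7·8 - (1)²) + (7·8 - (1)²) = 48 + 55 + 55 = 158,
  det = 7·(7·8 - (1)²) - (-1)·((-1)·8 - (1)·(1)) + (1)·((-1)·(1) - 7·(1)) = 7·(55) - (-1)·(-9) + (1)·(-8) = 368.
  So p(λ) = λ³ - 22λ² + 158λ - 368.
Step 2 — look for an integer root (rational root theorem: any rational root is an integer divisor of 368). Testing λ = 8:
  p(8) = 512 - 1408 + 1264 - 368 = 0  ✓
  Dividing out (λ - 8): p(λ) = (λ - 8)(λ² - 14λ + 46).
Step 3 — remaining eigenvalues from the quadratic λ² - 14λ + 46 = 0:
  Δ = 14² - 4·46 = 196 - 184 = 12,  λ = (14 ± √12)/2 = (14 ± 3.4641)/2 ≈ 8.7321 or 5.2679.
  Sorted: λ_1 = 8.7321,  λ_2 = 8,  λ_3 = 5.2679  (check: sum = 22 = tr ✓).

Step 4 — unit eigenvector for λ_1 ≈ 8.7321: v spans the null space of (Sigma - λ_1 I), whose rows are
  r_1 = (-1.7321, -1, 1),  r_2 = (-1, -1.7321, 1),  r_3 = (1, 1, -0.7321).
  v is orthogonal to every row, so take v ∝ r_1 × r_2 = ((-1)·(1) - (1)·(-1.7321), (1)·(-1) - (-1.7321)·(1), (-1.7321)·(-1.7321) - (-1)·(-1)) ≈ (0.7321, 0.7321, 2).
  Let u = (0.7321, 0.7321, 2).
  ||u|| = √((0.7321)² + (0.7321)² + (2)²) = √(5.0718) ≈ 2.2521,  v_1 = u/||u|| ≈ (0.3251, 0.3251, 0.8881) (||v_1|| = 1).

λ_1 = 8.7321,  λ_2 = 8,  λ_3 = 5.2679;  v_1 ≈ (0.3251, 0.3251, 0.8881)


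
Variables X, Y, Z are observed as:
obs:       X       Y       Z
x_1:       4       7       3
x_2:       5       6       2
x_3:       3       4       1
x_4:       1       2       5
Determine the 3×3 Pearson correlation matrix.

Step 1 — column means:
  mean(X) = (4 + 5 + 3 + 1) / 4 = 13/4 = 3.25
  mean(Y) = (7 + 6 + 4 + 2) / 4 = 19/4 = 4.75
  mean(Z) = (3 + 2 + 1 + 5) / 4 = 11/4 = 2.75

Step 2 — sample variances and covariances s[i,j] = (1/(n-1)) · Σ_k (x_{k,i} - mean_i) · (x_{k,j} - mean_j), with n-1 = 3:
  s[X,X] = ((0.75)·(0.75) + (1.75)·(1.75) + (-0.25)·(-0.25) + (-2.25)·(-2.25)) / 3 = 8.75/3 = 2.9167
  s[X,Y] = ((0.75)·(2.25) + (1.75)·(1.25) + (-0.25)·(-0.75) + (-2.25)·(-2.75)) / 3 = 10.25/3 = 3.4167
  s[X,Z] = ((0.75)·(0.25) + (1.75)·(-0.75) + (-0.25)·(-1.75) + (-2.25)·(2.25)) / 3 = -5.75/3 = -1.9167
  s[Y,Y] = ((2.25)·(2.25) + (1.25)·(1.25) + (-0.75)·(-0.75) + (-2.75)·(-2.75)) / 3 = 14.75/3 = 4.9167
  s[Y,Z] = ((2.25)·(0.25) + (1.25)·(-0.75) + (-0.75)·(-1.75) + (-2.75)·(2.25)) / 3 = -5.25/3 = -1.75
  s[Z,Z] = ((0.25)·(0.25) + (-0.75)·(-0.75) + (-1.75)·(-1.75) + (2.25)·(2.25)) / 3 = 8.75/3 = 2.9167
  Sample standard deviations s_i = √(s[i,i]):
  s(X) = √(2.9167) = 1.7078
  s(Y) = √(4.9167) = 2.2174
  s(Z) = √(2.9167) = 1.7078

Step 3 — r_{ij} = s_{ij} / (s_i · s_j):
  r[X,X] = 1 (diagonal).
  r[X,Y] = 3.4167 / (1.7078 · 2.2174) = 3.4167 / 3.7869 = 0.9022
  r[X,Z] = -1.9167 / (1.7078 · 1.7078) = -1.9167 / 2.9167 = -0.6571
  r[Y,Y] = 1 (diagonal).
  r[Y,Z] = -1.75 / (2.2174 · 1.7078) = -1.75 / 3.7869 = -0.4621
  r[Z,Z] = 1 (diagonal).

R is symmetric with unit diagonal. Assembling:

R = [[1, 0.9022, -0.6571],
 [0.9022, 1, -0.4621],
 [-0.6571, -0.4621, 1]]


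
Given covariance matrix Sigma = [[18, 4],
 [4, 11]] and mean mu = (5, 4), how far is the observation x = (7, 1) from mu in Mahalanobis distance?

Step 1 — centre the observation: (x - mu) = (2, -3).

Step 2 — invert Sigma. det(Sigma) = 18·11 - (4)² = 182.
  Sigma^{-1} = (1/det) · [[d, -b], [-b, a]] = [[0.0604, -0.022],
 [-0.022, 0.0989]].

Step 3 — form the quadratic (x - mu)^T · Sigma^{-1} · (x - mu):
  Sigma^{-1} · (x - mu) = (0.1868, -0.3407).
  (x - mu)^T · [Sigma^{-1} · (x - mu)] = (2)·(0.1868) + (-3)·(-0.3407) = 1.3956.

Step 4 — take square root: d = √(1.3956) ≈ 1.1814.

d(x, mu) = √(1.3956) ≈ 1.1814


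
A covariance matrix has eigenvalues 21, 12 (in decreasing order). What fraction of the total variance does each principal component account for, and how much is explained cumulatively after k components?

Step 1 — total variance = trace(Sigma) = Σ λ_i = 21 + 12 = 33.

Step 2 — fraction explained by component i = λ_i / Σ λ:
  PC1: 21/33 = 0.6364
  PC2: 12/33 = 0.3636

Step 3 — cumulative fraction after k components = (λ_1 + ... + λ_k) / Σ λ:
  k = 1: 21/33 = 0.6364
  k = 2: (21 + 12)/33 = 33/33 = 1

Summary (fraction, with percent):

explained: PC1 0.6364 (63.64%), PC2 0.3636 (36.36%);  cumulative: 0.6364, 1


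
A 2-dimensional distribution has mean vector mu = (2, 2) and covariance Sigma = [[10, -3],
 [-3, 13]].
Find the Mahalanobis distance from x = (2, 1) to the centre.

Step 1 — centre the observation: (x - mu) = (0, -1).

Step 2 — invert Sigma. det(Sigma) = 10·13 - (-3)² = 121.
  Sigma^{-1} = (1/det) · [[d, -b], [-b, a]] = [[0.1074, 0.0248],
 [0.0248, 0.0826]].

Step 3 — form the quadratic (x - mu)^T · Sigma^{-1} · (x - mu):
  Sigma^{-1} · (x - mu) = (-0.0248, -0.0826).
  (x - mu)^T · [Sigma^{-1} · (x - mu)] = (0)·(-0.0248) + (-1)·(-0.0826) = 0.0826.

Step 4 — take square root: d = √(0.0826) ≈ 0.2875.

d(x, mu) = √(0.0826) ≈ 0.2875


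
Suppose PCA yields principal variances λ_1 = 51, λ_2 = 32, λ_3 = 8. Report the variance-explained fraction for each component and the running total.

Step 1 — total variance = trace(Sigma) = Σ λ_i = 51 + 32 + 8 = 91.

Step 2 — fraction explained by component i = λ_i / Σ λ:
  PC1: 51/91 = 0.5604
  PC2: 32/91 = 0.3516
  PC3: 8/91 = 0.0879

Step 3 — cumulative fraction after k components = (λ_1 + ... + λ_k) / Σ λ:
  k = 1: 51/91 = 0.5604
  k = 2: (51 + 32)/91 = 83/91 = 0.9121
  k = 3: (51 + 32 + 8)/91 = 91/91 = 1

Summary (fraction, with percent):

explained: PC1 0.5604 (56.04%), PC2 0.3516 (35.16%), PC3 0.0879 (8.79%);  cumulative: 0.5604, 0.9121, 1


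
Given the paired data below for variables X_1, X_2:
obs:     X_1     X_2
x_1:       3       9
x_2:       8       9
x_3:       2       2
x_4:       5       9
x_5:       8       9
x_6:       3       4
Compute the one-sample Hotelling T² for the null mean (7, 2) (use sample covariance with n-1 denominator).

Step 1 — sample mean vector:
  mean(X_1) = (3 + 8 + 2 + 5 + 8 + 3) / 6 = 29/6 = 4.8333
  mean(X_2) = (9 + 9 + 2 + 9 + 9 + 4) / 6 = 42/6 = 7
  x̄ = (4.8333, 7),  deviation x̄ - mu_0 = (4.8333, 7) - (7, 2) = (-2.1667, 5).

Step 2 — sample covariance matrix, S[i,j] = (1/(n-1)) · Σ_k (x_{k,i} - mean_i) · (x_{k,j} - mean_j), divisor n-1 = 5:
  S[X_1,X_1] = ((-1.8333)·(-1.8333) + (3.1667)·(3.1667) + (-2.8333)·(-2.8333) + (0.1667)·(0.1667) + (3.1667)·(3.1667) + (-1.8333)·(-1.8333)) / 5 = 34.8333/5 = 6.9667
  S[X_1,X_2] = ((-1.8333)·(2) + (3.1667)·(2) + (-2.8333)·(-5) + (0.1667)·(2) + (3.1667)·(2) + (-1.8333)·(-3)) / 5 = 29/5 = 5.8
  S[X_2,X_2] = ((2)·(2) + (2)·(2) + (-5)·(-5) + (2)·(2) + (2)·(2) + (-3)·(-3)) / 5 = 50/5 = 10
  S = [[6.9667, 5.8],
 [5.8, 10]].

Step 3 — invert S. det(S) = 6.9667·10 - (5.8)² = 36.0267.
  S^{-1} = (1/det) · [[d, -b], [-b, a]] = [[0.2776, -0.161],
 [-0.161, 0.1934]].

Step 4 — quadratic form (x̄ - mu_0)^T · S^{-1} · (x̄ - mu_0):
  S^{-1} · (x̄ - mu_0) = (-1.4064, 1.3157),
  (x̄ - mu_0)^T · [...] = (-2.1667)·(-1.4064) + (5)·(1.3157) = 9.6256.

Step 5 — scale by n: T² = 6 · 9.6256 = 57.7535.

T² ≈ 57.7535


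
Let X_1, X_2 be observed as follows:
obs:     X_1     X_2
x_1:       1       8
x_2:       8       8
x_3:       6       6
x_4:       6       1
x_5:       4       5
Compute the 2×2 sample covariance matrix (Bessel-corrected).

Step 1 — column means:
  mean(X_1) = (1 + 8 + 6 + 6 + 4) / 5 = 25/5 = 5
  mean(X_2) = (8 + 8 + 6 + 1 + 5) / 5 = 28/5 = 5.6

Step 2 — sample covariance S[i,j] = (1/(n-1)) · Σ_k (x_{k,i} - mean_i) · (x_{k,j} - mean_j), with n-1 = 4.
  S[X_1,X_1] = ((-4)·(-4) + (3)·(3) + (1)·(1) + (1)·(1) + (-1)·(-1)) / 4 = 28/4 = 7
  S[X_1,X_2] = ((-4)·(2.4) + (3)·(2.4) + (1)·(0.4) + (1)·(-4.6) + (-1)·(-0.6)) / 4 = -6/4 = -1.5
  S[X_2,X_2] = ((2.4)·(2.4) + (2.4)·(2.4) + (0.4)·(0.4) + (-4.6)·(-4.6) + (-0.6)·(-0.6)) / 4 = 33.2/4 = 8.3

S is symmetric (S[j,i] = S[i,j]). Assembling:

S = [[7, -1.5],
 [-1.5, 8.3]]


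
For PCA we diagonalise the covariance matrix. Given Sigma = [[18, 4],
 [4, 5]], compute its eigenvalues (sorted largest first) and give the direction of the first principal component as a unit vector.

Step 1 — characteristic polynomial of 2×2 Sigma:
  det(Sigma - λI) = λ² - trace · λ + det = 0.
  trace = 18 + 5 = 23, det = 18·5 - (4)² = 74.
Step 2 — discriminant:
  Δ = trace² - 4·det = 529 - 296 = 233.
Step 3 — eigenvalues:
  λ = (trace ± √Δ)/2 = (23 ± 15.2643)/2,
  λ_1 = 19.1322,  λ_2 = 3.8678.

Step 4 — unit eigenvector for λ_1: solve (Sigma - λ_1 I)v = 0. First row:
  (18 - 19.1322)·v_x + (4)·v_y = 0, i.e. (-1.1322)·v_x + (4)·v_y = 0,
  so v ∝ (b, λ_1 - a) = (4, 1.1322) = u.
  ||u|| = √((4)² + (1.1322)²) = √(17.2818) ≈ 4.1571,
  v_1 = u/||u|| ≈ (0.9622, 0.2723) (||v_1|| = 1).

λ_1 = 19.1322,  λ_2 = 3.8678;  v_1 ≈ (0.9622, 0.2723)


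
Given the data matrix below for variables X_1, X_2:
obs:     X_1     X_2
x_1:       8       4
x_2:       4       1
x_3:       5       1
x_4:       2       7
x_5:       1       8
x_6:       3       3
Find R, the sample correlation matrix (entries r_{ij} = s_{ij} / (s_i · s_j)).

Step 1 — column means:
  mean(X_1) = (8 + 4 + 5 + 2 + 1 + 3) / 6 = 23/6 = 3.8333
  mean(X_2) = (4 + 1 + 1 + 7 + 8 + 3) / 6 = 24/6 = 4

Step 2 — sample variances and covariances s[i,j] = (1/(n-1)) · Σ_k (x_{k,i} - mean_i) · (x_{k,j} - mean_j), with n-1 = 5:
  s[X_1,X_1] = ((4.1667)·(4.1667) + (0.1667)·(0.1667) + (1.1667)·(1.1667) + (-1.8333)·(-1.8333) + (-2.8333)·(-2.8333) + (-0.8333)·(-0.8333)) / 5 = 30.8333/5 = 6.1667
  s[X_1,X_2] = ((4.1667)·(0) + (0.1667)·(-3) + (1.1667)·(-3) + (-1.8333)·(3) + (-2.8333)·(4) + (-0.8333)·(-1)) / 5 = -20/5 = -4
  s[X_2,X_2] = ((0)·(0) + (-3)·(-3) + (-3)·(-3) + (3)·(3) + (4)·(4) + (-1)·(-1)) / 5 = 44/5 = 8.8
  Sample standard deviations s_i = √(s[i,i]):
  s(X_1) = √(6.1667) = 2.4833
  s(X_2) = √(8.8) = 2.9665

Step 3 — r_{ij} = s_{ij} / (s_i · s_j):
  r[X_1,X_1] = 1 (diagonal).
  r[X_1,X_2] = -4 / (2.4833 · 2.9665) = -4 / 7.3666 = -0.543
  r[X_2,X_2] = 1 (diagonal).

R is symmetric with unit diagonal. Assembling:

R = [[1, -0.543],
 [-0.543, 1]]


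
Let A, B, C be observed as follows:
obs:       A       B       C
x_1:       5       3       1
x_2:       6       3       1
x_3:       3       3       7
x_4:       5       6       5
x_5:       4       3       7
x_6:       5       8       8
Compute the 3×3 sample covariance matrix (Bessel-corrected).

Step 1 — column means:
  mean(A) = (5 + 6 + 3 + 5 + 4 + 5) / 6 = 28/6 = 4.6667
  mean(B) = (3 + 3 + 3 + 6 + 3 + 8) / 6 = 26/6 = 4.3333
  mean(C) = (1 + 1 + 7 + 5 + 7 + 8) / 6 = 29/6 = 4.8333

Step 2 — sample covariance S[i,j] = (1/(n-1)) · Σ_k (x_{k,i} - mean_i) · (x_{k,j} - mean_j), with n-1 = 5.
  S[A,A] = ((0.3333)·(0.3333) + (1.3333)·(1.3333) + (-1.6667)·(-1.6667) + (0.3333)·(0.3333) + (-0.6667)·(-0.6667) + (0.3333)·(0.3333)) / 5 = 5.3333/5 = 1.0667
  S[A,B] = ((0.3333)·(-1.3333) + (1.3333)·(-1.3333) + (-1.6667)·(-1.3333) + (0.3333)·(1.6667) + (-0.6667)·(-1.3333) + (0.3333)·(3.6667)) / 5 = 2.6667/5 = 0.5333
  S[A,C] = ((0.3333)·(-3.8333) + (1.3333)·(-3.8333) + (-1.6667)·(2.1667) + (0.3333)·(0.1667) + (-0.6667)·(2.1667) + (0.3333)·(3.1667)) / 5 = -10.3333/5 = -2.0667
  S[B,B] = ((-1.3333)·(-1.3333) + (-1.3333)·(-1.3333) + (-1.3333)·(-1.3333) + (1.6667)·(1.6667) + (-1.3333)·(-1.3333) + (3.6667)·(3.6667)) / 5 = 23.3333/5 = 4.6667
  S[B,C] = ((-1.3333)·(-3.8333) + (-1.3333)·(-3.8333) + (-1.3333)·(2.1667) + (1.6667)·(0.1667) + (-1.3333)·(2.1667) + (3.6667)·(3.1667)) / 5 = 16.3333/5 = 3.2667
  S[C,C] = ((-3.8333)·(-3.8333) + (-3.8333)·(-3.8333) + (2.1667)·(2.1667) + (0.1667)·(0.1667) + (2.1667)·(2.1667) + (3.1667)·(3.1667)) / 5 = 48.8333/5 = 9.7667

S is symmetric (S[j,i] = S[i,j]). Assembling:

S = [[1.0667, 0.5333, -2.0667],
 [0.5333, 4.6667, 3.2667],
 [-2.0667, 3.2667, 9.7667]]


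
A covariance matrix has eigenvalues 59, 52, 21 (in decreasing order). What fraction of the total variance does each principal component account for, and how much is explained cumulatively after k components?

Step 1 — total variance = trace(Sigma) = Σ λ_i = 59 + 52 + 21 = 132.

Step 2 — fraction explained by component i = λ_i / Σ λ:
  PC1: 59/132 = 0.447
  PC2: 52/132 = 0.3939
  PC3: 21/132 = 0.1591

Step 3 — cumulative fraction after k components = (λ_1 + ... + λ_k) / Σ λ:
  k = 1: 59/132 = 0.447
  k = 2: (59 + 52)/132 = 111/132 = 0.8409
  k = 3: (59 + 52 + 21)/132 = 132/132 = 1

Summary (fraction, with percent):

explained: PC1 0.447 (44.7%), PC2 0.3939 (39.39%), PC3 0.1591 (15.91%);  cumulative: 0.447, 0.8409, 1


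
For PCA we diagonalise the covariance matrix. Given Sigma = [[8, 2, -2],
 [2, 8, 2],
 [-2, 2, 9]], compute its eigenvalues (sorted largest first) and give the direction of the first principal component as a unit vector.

Step 1 — characteristic polynomial p(λ) = det(λI - Sigma) = λ³ - tr·λ² + c_1·λ - det, where tr = trace, c_1 = sum of the principal 2×2 minors, det = det(Sigma):
  tr = 8 + 8 + 9 = 25,
  c_1 = (8·8 - (2)²) + (8·9 - (-2)²) + (8·9 - (2)²) = 60 + 68 + 68 = 196,
  det = 8·(8·9 - (2)²) - (2)·((2)·9 - (2)·(-2)) + (-2)·((2)·(2) - 8·(-2)) = 8·(68) - (2)·(22) + (-2)·(20) = 460.
  So p(λ) = λ³ - 25λ² + 196λ - 460.
Step 2 — look for an integer root (rational root theorem: any rational root is an integer divisor of 460). Testing λ = 10:
  p(10) = 1000 - 2500 + 1960 - 460 = 0  ✓
  Dividing out (λ - 10): p(λ) = (λ - 10)(λ² - 15λ + 46).
Step 3 — remaining eigenvalues from the quadratic λ² - 15λ + 46 = 0:
  Δ = 15² - 4·46 = 225 - 184 = 41,  λ = (15 ± √41)/2 = (15 ± 6.4031)/2 ≈ 10.7016 or 4.2984.
  Sorted: λ_1 = 10.7016,  λ_2 = 10,  λ_3 = 4.2984  (check: sum = 25 = tr ✓).

Step 4 — unit eigenvector for λ_1 ≈ 10.7016: v spans the null space of (Sigma - λ_1 I), whose rows are
  r_1 = (-2.7016, 2, -2),  r_2 = (2, -2.7016, 2),  r_3 = (-2, 2, -1.7016).
  v is orthogonal to every row, so take v ∝ r_1 × r_2 = ((2)·(2) - (-2)·(-2.7016), (-2)·(2) - (-2.7016)·(2), (-2.7016)·(-2.7016) - (2)·(2)) ≈ (-1.4031, 1.4031, 3.2984).
  Rescale (multiply by -1 so the first nonzero entry is positive): u = (1.4031, -1.4031, -3.2984).
  ||u|| = √((1.4031)² + (-1.4031)² + (-3.2984)²) = √(14.8172) ≈ 3.8493,  v_1 = u/||u|| ≈ (0.3645, -0.3645, -0.8569) (||v_1|| = 1).

λ_1 = 10.7016,  λ_2 = 10,  λ_3 = 4.2984;  v_1 ≈ (0.3645, -0.3645, -0.8569)


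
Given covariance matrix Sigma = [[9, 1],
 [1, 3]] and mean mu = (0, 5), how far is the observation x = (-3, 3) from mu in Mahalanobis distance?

Step 1 — centre the observation: (x - mu) = (-3, -2).

Step 2 — invert Sigma. det(Sigma) = 9·3 - (1)² = 26.
  Sigma^{-1} = (1/det) · [[d, -b], [-b, a]] = [[0.1154, -0.0385],
 [-0.0385, 0.3462]].

Step 3 — form the quadratic (x - mu)^T · Sigma^{-1} · (x - mu):
  Sigma^{-1} · (x - mu) = (-0.2692, -0.5769).
  (x - mu)^T · [Sigma^{-1} · (x - mu)] = (-3)·(-0.2692) + (-2)·(-0.5769) = 1.9615.

Step 4 — take square root: d = √(1.9615) ≈ 1.4005.

d(x, mu) = √(1.9615) ≈ 1.4005


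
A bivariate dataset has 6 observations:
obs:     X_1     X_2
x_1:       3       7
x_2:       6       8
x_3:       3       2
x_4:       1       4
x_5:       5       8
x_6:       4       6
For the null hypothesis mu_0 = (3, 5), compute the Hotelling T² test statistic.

Step 1 — sample mean vector:
  mean(X_1) = (3 + 6 + 3 + 1 + 5 + 4) / 6 = 22/6 = 3.6667
  mean(X_2) = (7 + 8 + 2 + 4 + 8 + 6) / 6 = 35/6 = 5.8333
  x̄ = (3.6667, 5.8333),  deviation x̄ - mu_0 = (3.6667, 5.8333) - (3, 5) = (0.6667, 0.8333).

Step 2 — sample covariance matrix, S[i,j] = (1/(n-1)) · Σ_k (x_{k,i} - mean_i) · (x_{k,j} - mean_j), divisor n-1 = 5:
  S[X_1,X_1] = ((-0.6667)·(-0.6667) + (2.3333)·(2.3333) + (-0.6667)·(-0.6667) + (-2.6667)·(-2.6667) + (1.3333)·(1.3333) + (0.3333)·(0.3333)) / 5 = 15.3333/5 = 3.0667
  S[X_1,X_2] = ((-0.6667)·(1.1667) + (2.3333)·(2.1667) + (-0.6667)·(-3.8333) + (-2.6667)·(-1.8333) + (1.3333)·(2.1667) + (0.3333)·(0.1667)) / 5 = 14.6667/5 = 2.9333
  S[X_2,X_2] = ((1.1667)·(1.1667) + (2.1667)·(2.1667) + (-3.8333)·(-3.8333) + (-1.8333)·(-1.8333) + (2.1667)·(2.1667) + (0.1667)·(0.1667)) / 5 = 28.8333/5 = 5.7667
  S = [[3.0667, 2.9333],
 [2.9333, 5.7667]].

Step 3 — invert S. det(S) = 3.0667·5.7667 - (2.9333)² = 9.08.
  S^{-1} = (1/det) · [[d, -b], [-b, a]] = [[0.6351, -0.3231],
 [-0.3231, 0.3377]].

Step 4 — quadratic form (x̄ - mu_0)^T · S^{-1} · (x̄ - mu_0):
  S^{-1} · (x̄ - mu_0) = (0.1542, 0.0661),
  (x̄ - mu_0)^T · [...] = (0.6667)·(0.1542) + (0.8333)·(0.0661) = 0.1579.

Step 5 — scale by n: T² = 6 · 0.1579 = 0.9471.

T² ≈ 0.9471


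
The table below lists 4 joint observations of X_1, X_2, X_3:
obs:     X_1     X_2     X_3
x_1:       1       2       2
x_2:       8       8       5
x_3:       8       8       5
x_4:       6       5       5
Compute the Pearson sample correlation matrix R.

Step 1 — column means:
  mean(X_1) = (1 + 8 + 8 + 6) / 4 = 23/4 = 5.75
  mean(X_2) = (2 + 8 + 8 + 5) / 4 = 23/4 = 5.75
  mean(X_3) = (2 + 5 + 5 + 5) / 4 = 17/4 = 4.25

Step 2 — sample variances and covariances s[i,j] = (1/(n-1)) · Σ_k (x_{k,i} - mean_i) · (x_{k,j} - mean_j), with n-1 = 3:
  s[X_1,X_1] = ((-4.75)·(-4.75) + (2.25)·(2.25) + (2.25)·(2.25) + (0.25)·(0.25)) / 3 = 32.75/3 = 10.9167
  s[X_1,X_2] = ((-4.75)·(-3.75) + (2.25)·(2.25) + (2.25)·(2.25) + (0.25)·(-0.75)) / 3 = 27.75/3 = 9.25
  s[X_1,X_3] = ((-4.75)·(-2.25) + (2.25)·(0.75) + (2.25)·(0.75) + (0.25)·(0.75)) / 3 = 14.25/3 = 4.75
  s[X_2,X_2] = ((-3.75)·(-3.75) + (2.25)·(2.25) + (2.25)·(2.25) + (-0.75)·(-0.75)) / 3 = 24.75/3 = 8.25
  s[X_2,X_3] = ((-3.75)·(-2.25) + (2.25)·(0.75) + (2.25)·(0.75) + (-0.75)·(0.75)) / 3 = 11.25/3 = 3.75
  s[X_3,X_3] = ((-2.25)·(-2.25) + (0.75)·(0.75) + (0.75)·(0.75) + (0.75)·(0.75)) / 3 = 6.75/3 = 2.25
  Sample standard deviations s_i = √(s[i,i]):
  s(X_1) = √(10.9167) = 3.304
  s(X_2) = √(8.25) = 2.8723
  s(X_3) = √(2.25) = 1.5

Step 3 — r_{ij} = s_{ij} / (s_i · s_j):
  r[X_1,X_1] = 1 (diagonal).
  r[X_1,X_2] = 9.25 / (3.304 · 2.8723) = 9.25 / 9.4901 = 0.9747
  r[X_1,X_3] = 4.75 / (3.304 · 1.5) = 4.75 / 4.9561 = 0.9584
  r[X_2,X_2] = 1 (diagonal).
  r[X_2,X_3] = 3.75 / (2.8723 · 1.5) = 3.75 / 4.3084 = 0.8704
  r[X_3,X_3] = 1 (diagonal).

R is symmetric with unit diagonal. Assembling:

R = [[1, 0.9747, 0.9584],
 [0.9747, 1, 0.8704],
 [0.9584, 0.8704, 1]]


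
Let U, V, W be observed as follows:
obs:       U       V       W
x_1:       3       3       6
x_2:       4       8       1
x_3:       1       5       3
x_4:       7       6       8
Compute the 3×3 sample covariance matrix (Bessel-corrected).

Step 1 — column means:
  mean(U) = (3 + 4 + 1 + 7) / 4 = 15/4 = 3.75
  mean(V) = (3 + 8 + 5 + 6) / 4 = 22/4 = 5.5
  mean(W) = (6 + 1 + 3 + 8) / 4 = 18/4 = 4.5

Step 2 — sample covariance S[i,j] = (1/(n-1)) · Σ_k (x_{k,i} - mean_i) · (x_{k,j} - mean_j), with n-1 = 3.
  S[U,U] = ((-0.75)·(-0.75) + (0.25)·(0.25) + (-2.75)·(-2.75) + (3.25)·(3.25)) / 3 = 18.75/3 = 6.25
  S[U,V] = ((-0.75)·(-2.5) + (0.25)·(2.5) + (-2.75)·(-0.5) + (3.25)·(0.5)) / 3 = 5.5/3 = 1.8333
  S[U,W] = ((-0.75)·(1.5) + (0.25)·(-3.5) + (-2.75)·(-1.5) + (3.25)·(3.5)) / 3 = 13.5/3 = 4.5
  S[V,V] = ((-2.5)·(-2.5) + (2.5)·(2.5) + (-0.5)·(-0.5) + (0.5)·(0.5)) / 3 = 13/3 = 4.3333
  S[V,W] = ((-2.5)·(1.5) + (2.5)·(-3.5) + (-0.5)·(-1.5) + (0.5)·(3.5)) / 3 = -10/3 = -3.3333
  S[W,W] = ((1.5)·(1.5) + (-3.5)·(-3.5) + (-1.5)·(-1.5) + (3.5)·(3.5)) / 3 = 29/3 = 9.6667

S is symmetric (S[j,i] = S[i,j]). Assembling:

S = [[6.25, 1.8333, 4.5],
 [1.8333, 4.3333, -3.3333],
 [4.5, -3.3333, 9.6667]]


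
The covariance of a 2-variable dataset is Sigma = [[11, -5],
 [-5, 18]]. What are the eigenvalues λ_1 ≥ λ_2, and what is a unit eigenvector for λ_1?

Step 1 — characteristic polynomial of 2×2 Sigma:
  det(Sigma - λI) = λ² - trace · λ + det = 0.
  trace = 11 + 18 = 29, det = 11·18 - (-5)² = 173.
Step 2 — discriminant:
  Δ = trace² - 4·det = 841 - 692 = 149.
Step 3 — eigenvalues:
  λ = (trace ± √Δ)/2 = (29 ± 12.2066)/2,
  λ_1 = 20.6033,  λ_2 = 8.3967.

Step 4 — unit eigenvector for λ_1: solve (Sigma - λ_1 I)v = 0. First row:
  (11 - 20.6033)·v_x + (-5)·v_y = 0, i.e. (-9.6033)·v_x + (-5)·v_y = 0,
  so v ∝ (b, λ_1 - a) = (-5, 9.6033); multiply by -1 so the first entry is positive: u = (5, -9.6033).
  ||u|| = √((5)² + (-9.6033)²) = √(117.2229) ≈ 10.827,
  v_1 = u/||u|| ≈ (0.4618, -0.887) (||v_1|| = 1).

λ_1 = 20.6033,  λ_2 = 8.3967;  v_1 ≈ (0.4618, -0.887)


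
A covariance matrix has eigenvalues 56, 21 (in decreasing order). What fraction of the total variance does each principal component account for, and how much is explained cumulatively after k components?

Step 1 — total variance = trace(Sigma) = Σ λ_i = 56 + 21 = 77.

Step 2 — fraction explained by component i = λ_i / Σ λ:
  PC1: 56/77 = 0.7273
  PC2: 21/77 = 0.2727

Step 3 — cumulative fraction after k components = (λ_1 + ... + λ_k) / Σ λ:
  k = 1: 56/77 = 0.7273
  k = 2: (56 + 21)/77 = 77/77 = 1

Summary (fraction, with percent):

explained: PC1 0.7273 (72.73%), PC2 0.2727 (27.27%);  cumulative: 0.7273, 1


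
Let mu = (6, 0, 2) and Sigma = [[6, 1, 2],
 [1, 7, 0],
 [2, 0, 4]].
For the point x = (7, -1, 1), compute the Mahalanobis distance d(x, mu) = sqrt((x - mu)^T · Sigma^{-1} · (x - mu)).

Step 1 — centre the observation: (x - mu) = (1, -1, -1).

Step 2 — invert Sigma (cofactor / det for 3×3, or solve directly):
  Sigma^{-1} = [[0.2059, -0.0294, -0.1029],
 [-0.0294, 0.1471, 0.0147],
 [-0.1029, 0.0147, 0.3015]].

Step 3 — form the quadratic (x - mu)^T · Sigma^{-1} · (x - mu):
  Sigma^{-1} · (x - mu) = (0.3382, -0.1912, -0.4191).
  (x - mu)^T · [Sigma^{-1} · (x - mu)] = (1)·(0.3382) + (-1)·(-0.1912) + (-1)·(-0.4191) = 0.9485.

Step 4 — take square root: d = √(0.9485) ≈ 0.9739.

d(x, mu) = √(0.9485) ≈ 0.9739


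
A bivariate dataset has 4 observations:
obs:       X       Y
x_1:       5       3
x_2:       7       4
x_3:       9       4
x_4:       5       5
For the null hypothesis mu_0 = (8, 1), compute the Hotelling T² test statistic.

Step 1 — sample mean vector:
  mean(X) = (5 + 7 + 9 + 5) / 4 = 26/4 = 6.5
  mean(Y) = (3 + 4 + 4 + 5) / 4 = 16/4 = 4
  x̄ = (6.5, 4),  deviation x̄ - mu_0 = (6.5, 4) - (8, 1) = (-1.5, 3).

Step 2 — sample covariance matrix, S[i,j] = (1/(n-1)) · Σ_k (x_{k,i} - mean_i) · (x_{k,j} - mean_j), divisor n-1 = 3:
  S[X,X] = ((-1.5)·(-1.5) + (0.5)·(0.5) + (2.5)·(2.5) + (-1.5)·(-1.5)) / 3 = 11/3 = 3.6667
  S[X,Y] = ((-1.5)·(-1) + (0.5)·(0) + (2.5)·(0) + (-1.5)·(1)) / 3 = 0/3 = 0
  S[Y,Y] = ((-1)·(-1) + (0)·(0) + (0)·(0) + (1)·(1)) / 3 = 2/3 = 0.6667
  S = [[3.6667, 0],
 [0, 0.6667]].

Step 3 — invert S. det(S) = 3.6667·0.6667 - (0)² = 2.4444.
  S^{-1} = (1/det) · [[d, -b], [-b, a]] = [[0.2727, 0],
 [0, 1.5]].

Step 4 — quadratic form (x̄ - mu_0)^T · S^{-1} · (x̄ - mu_0):
  S^{-1} · (x̄ - mu_0) = (-0.4091, 4.5),
  (x̄ - mu_0)^T · [...] = (-1.5)·(-0.4091) + (3)·(4.5) = 14.1136.

Step 5 — scale by n: T² = 4 · 14.1136 = 56.4545.

T² ≈ 56.4545


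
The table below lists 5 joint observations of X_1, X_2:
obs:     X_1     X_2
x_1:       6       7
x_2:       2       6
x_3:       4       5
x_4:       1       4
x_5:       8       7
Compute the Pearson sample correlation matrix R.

Step 1 — column means:
  mean(X_1) = (6 + 2 + 4 + 1 + 8) / 5 = 21/5 = 4.2
  mean(X_2) = (7 + 6 + 5 + 4 + 7) / 5 = 29/5 = 5.8

Step 2 — sample variances and covariances s[i,j] = (1/(n-1)) · Σ_k (x_{k,i} - mean_i) · (x_{k,j} - mean_j), with n-1 = 4:
  s[X_1,X_1] = ((1.8)·(1.8) + (-2.2)·(-2.2) + (-0.2)·(-0.2) + (-3.2)·(-3.2) + (3.8)·(3.8)) / 4 = 32.8/4 = 8.2
  s[X_1,X_2] = ((1.8)·(1.2) + (-2.2)·(0.2) + (-0.2)·(-0.8) + (-3.2)·(-1.8) + (3.8)·(1.2)) / 4 = 12.2/4 = 3.05
  s[X_2,X_2] = ((1.2)·(1.2) + (0.2)·(0.2) + (-0.8)·(-0.8) + (-1.8)·(-1.8) + (1.2)·(1.2)) / 4 = 6.8/4 = 1.7
  Sample standard deviations s_i = √(s[i,i]):
  s(X_1) = √(8.2) = 2.8636
  s(X_2) = √(1.7) = 1.3038

Step 3 — r_{ij} = s_{ij} / (s_i · s_j):
  r[X_1,X_1] = 1 (diagonal).
  r[X_1,X_2] = 3.05 / (2.8636 · 1.3038) = 3.05 / 3.7336 = 0.8169
  r[X_2,X_2] = 1 (diagonal).

R is symmetric with unit diagonal. Assembling:

R = [[1, 0.8169],
 [0.8169, 1]]


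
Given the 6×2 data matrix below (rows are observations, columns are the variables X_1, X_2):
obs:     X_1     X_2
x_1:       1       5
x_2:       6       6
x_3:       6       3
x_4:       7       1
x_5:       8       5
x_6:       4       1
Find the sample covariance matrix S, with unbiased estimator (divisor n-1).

Step 1 — column means:
  mean(X_1) = (1 + 6 + 6 + 7 + 8 + 4) / 6 = 32/6 = 5.3333
  mean(X_2) = (5 + 6 + 3 + 1 + 5 + 1) / 6 = 21/6 = 3.5

Step 2 — sample covariance S[i,j] = (1/(n-1)) · Σ_k (x_{k,i} - mean_i) · (x_{k,j} - mean_j), with n-1 = 5.
  S[X_1,X_1] = ((-4.3333)·(-4.3333) + (0.6667)·(0.6667) + (0.6667)·(0.6667) + (1.6667)·(1.6667) + (2.6667)·(2.6667) + (-1.3333)·(-1.3333)) / 5 = 31.3333/5 = 6.2667
  S[X_1,X_2] = ((-4.3333)·(1.5) + (0.6667)·(2.5) + (0.6667)·(-0.5) + (1.6667)·(-2.5) + (2.6667)·(1.5) + (-1.3333)·(-2.5)) / 5 = -2/5 = -0.4
  S[X_2,X_2] = ((1.5)·(1.5) + (2.5)·(2.5) + (-0.5)·(-0.5) + (-2.5)·(-2.5) + (1.5)·(1.5) + (-2.5)·(-2.5)) / 5 = 23.5/5 = 4.7

S is symmetric (S[j,i] = S[i,j]). Assembling:

S = [[6.2667, -0.4],
 [-0.4, 4.7]]


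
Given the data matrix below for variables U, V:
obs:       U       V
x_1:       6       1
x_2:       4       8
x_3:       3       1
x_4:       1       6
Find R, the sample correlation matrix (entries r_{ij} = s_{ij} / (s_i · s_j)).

Step 1 — column means:
  mean(U) = (6 + 4 + 3 + 1) / 4 = 14/4 = 3.5
  mean(V) = (1 + 8 + 1 + 6) / 4 = 16/4 = 4

Step 2 — sample variances and covariances s[i,j] = (1/(n-1)) · Σ_k (x_{k,i} - mean_i) · (x_{k,j} - mean_j), with n-1 = 3:
  s[U,U] = ((2.5)·(2.5) + (0.5)·(0.5) + (-0.5)·(-0.5) + (-2.5)·(-2.5)) / 3 = 13/3 = 4.3333
  s[U,V] = ((2.5)·(-3) + (0.5)·(4) + (-0.5)·(-3) + (-2.5)·(2)) / 3 = -9/3 = -3
  s[V,V] = ((-3)·(-3) + (4)·(4) + (-3)·(-3) + (2)·(2)) / 3 = 38/3 = 12.6667
  Sample standard deviations s_i = √(s[i,i]):
  s(U) = √(4.3333) = 2.0817
  s(V) = √(12.6667) = 3.559

Step 3 — r_{ij} = s_{ij} / (s_i · s_j):
  r[U,U] = 1 (diagonal).
  r[U,V] = -3 / (2.0817 · 3.559) = -3 / 7.4087 = -0.4049
  r[V,V] = 1 (diagonal).

R is symmetric with unit diagonal. Assembling:

R = [[1, -0.4049],
 [-0.4049, 1]]


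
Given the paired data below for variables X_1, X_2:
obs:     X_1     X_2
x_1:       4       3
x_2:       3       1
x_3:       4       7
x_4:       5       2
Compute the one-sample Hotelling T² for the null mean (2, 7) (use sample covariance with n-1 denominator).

Step 1 — sample mean vector:
  mean(X_1) = (4 + 3 + 4 + 5) / 4 = 16/4 = 4
  mean(X_2) = (3 + 1 + 7 + 2) / 4 = 13/4 = 3.25
  x̄ = (4, 3.25),  deviation x̄ - mu_0 = (4, 3.25) - (2, 7) = (2, -3.75).

Step 2 — sample covariance matrix, S[i,j] = (1/(n-1)) · Σ_k (x_{k,i} - mean_i) · (x_{k,j} - mean_j), divisor n-1 = 3:
  S[X_1,X_1] = ((0)·(0) + (-1)·(-1) + (0)·(0) + (1)·(1)) / 3 = 2/3 = 0.6667
  S[X_1,X_2] = ((0)·(-0.25) + (-1)·(-2.25) + (0)·(3.75) + (1)·(-1.25)) / 3 = 1/3 = 0.3333
  S[X_2,X_2] = ((-0.25)·(-0.25) + (-2.25)·(-2.25) + (3.75)·(3.75) + (-1.25)·(-1.25)) / 3 = 20.75/3 = 6.9167
  S = [[0.6667, 0.3333],
 [0.3333, 6.9167]].

Step 3 — invert S. det(S) = 0.6667·6.9167 - (0.3333)² = 4.5.
  S^{-1} = (1/det) · [[d, -b], [-b, a]] = [[1.537, -0.0741],
 [-0.0741, 0.1481]].

Step 4 — quadratic form (x̄ - mu_0)^T · S^{-1} · (x̄ - mu_0):
  S^{-1} · (x̄ - mu_0) = (3.3519, -0.7037),
  (x̄ - mu_0)^T · [...] = (2)·(3.3519) + (-3.75)·(-0.7037) = 9.3426.

Step 5 — scale by n: T² = 4 · 9.3426 = 37.3704.

T² ≈ 37.3704


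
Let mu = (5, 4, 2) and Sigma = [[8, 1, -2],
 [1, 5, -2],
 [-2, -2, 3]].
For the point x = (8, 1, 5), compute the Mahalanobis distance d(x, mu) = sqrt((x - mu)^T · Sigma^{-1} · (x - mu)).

Step 1 — centre the observation: (x - mu) = (3, -3, 3).

Step 2 — invert Sigma (cofactor / det for 3×3, or solve directly):
  Sigma^{-1} = [[0.1507, 0.0137, 0.1096],
 [0.0137, 0.274, 0.1918],
 [0.1096, 0.1918, 0.5342]].

Step 3 — form the quadratic (x - mu)^T · Sigma^{-1} · (x - mu):
  Sigma^{-1} · (x - mu) = (0.7397, -0.2055, 1.3562).
  (x - mu)^T · [Sigma^{-1} · (x - mu)] = (3)·(0.7397) + (-3)·(-0.2055) + (3)·(1.3562) = 6.9041.

Step 4 — take square root: d = √(6.9041) ≈ 2.6276.

d(x, mu) = √(6.9041) ≈ 2.6276


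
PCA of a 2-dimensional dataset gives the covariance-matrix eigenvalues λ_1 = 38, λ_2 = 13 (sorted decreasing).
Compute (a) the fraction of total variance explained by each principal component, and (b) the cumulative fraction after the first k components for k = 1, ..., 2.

Step 1 — total variance = trace(Sigma) = Σ λ_i = 38 + 13 = 51.

Step 2 — fraction explained by component i = λ_i / Σ λ:
  PC1: 38/51 = 0.7451
  PC2: 13/51 = 0.2549

Step 3 — cumulative fraction after k components = (λ_1 + ... + λ_k) / Σ λ:
  k = 1: 38/51 = 0.7451
  k = 2: (38 + 13)/51 = 51/51 = 1

Summary (fraction, with percent):

explained: PC1 0.7451 (74.51%), PC2 0.2549 (25.49%);  cumulative: 0.7451, 1


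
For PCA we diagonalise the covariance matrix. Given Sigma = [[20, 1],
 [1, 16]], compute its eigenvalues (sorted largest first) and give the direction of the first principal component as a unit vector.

Step 1 — characteristic polynomial of 2×2 Sigma:
  det(Sigma - λI) = λ² - trace · λ + det = 0.
  trace = 20 + 16 = 36, det = 20·16 - (1)² = 319.
Step 2 — discriminant:
  Δ = trace² - 4·det = 1296 - 1276 = 20.
Step 3 — eigenvalues:
  λ = (trace ± √Δ)/2 = (36 ± 4.4721)/2,
  λ_1 = 20.2361,  λ_2 = 15.7639.

Step 4 — unit eigenvector for λ_1: solve (Sigma - λ_1 I)v = 0. First row:
  (20 - 20.2361)·v_x + (1)·v_y = 0, i.e. (-0.2361)·v_x + (1)·v_y = 0,
  so v ∝ (b, λ_1 - a) = (1, 0.2361) = u.
  ||u|| = √((1)² + (0.2361)²) = √(1.0557) ≈ 1.0275,
  v_1 = u/||u|| ≈ (0.9732, 0.2298) (||v_1|| = 1).

λ_1 = 20.2361,  λ_2 = 15.7639;  v_1 ≈ (0.9732, 0.2298)


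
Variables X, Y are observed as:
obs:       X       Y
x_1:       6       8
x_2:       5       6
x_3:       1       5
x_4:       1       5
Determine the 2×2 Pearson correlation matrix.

Step 1 — column means:
  mean(X) = (6 + 5 + 1 + 1) / 4 = 13/4 = 3.25
  mean(Y) = (8 + 6 + 5 + 5) / 4 = 24/4 = 6

Step 2 — sample variances and covariances s[i,j] = (1/(n-1)) · Σ_k (x_{k,i} - mean_i) · (x_{k,j} - mean_j), with n-1 = 3:
  s[X,X] = ((2.75)·(2.75) + (1.75)·(1.75) + (-2.25)·(-2.25) + (-2.25)·(-2.25)) / 3 = 20.75/3 = 6.9167
  s[X,Y] = ((2.75)·(2) + (1.75)·(0) + (-2.25)·(-1) + (-2.25)·(-1)) / 3 = 10/3 = 3.3333
  s[Y,Y] = ((2)·(2) + (0)·(0) + (-1)·(-1) + (-1)·(-1)) / 3 = 6/3 = 2
  Sample standard deviations s_i = √(s[i,i]):
  s(X) = √(6.9167) = 2.63
  s(Y) = √(2) = 1.4142

Step 3 — r_{ij} = s_{ij} / (s_i · s_j):
  r[X,X] = 1 (diagonal).
  r[X,Y] = 3.3333 / (2.63 · 1.4142) = 3.3333 / 3.7193 = 0.8962
  r[Y,Y] = 1 (diagonal).

R is symmetric with unit diagonal. Assembling:

R = [[1, 0.8962],
 [0.8962, 1]]
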